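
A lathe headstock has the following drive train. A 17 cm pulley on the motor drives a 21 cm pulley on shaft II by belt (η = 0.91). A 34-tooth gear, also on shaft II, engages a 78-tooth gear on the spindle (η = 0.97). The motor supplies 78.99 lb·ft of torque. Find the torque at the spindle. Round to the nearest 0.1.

belt 21/17 = 1.2353 → τ = 78.99·1.2353·0.91 = 88.794 lb·ft
gear mesh 78/34 = 2.2941 → τ = 88.794·2.2941·0.97 = 197.59 lb·ft

197.6 lb·ft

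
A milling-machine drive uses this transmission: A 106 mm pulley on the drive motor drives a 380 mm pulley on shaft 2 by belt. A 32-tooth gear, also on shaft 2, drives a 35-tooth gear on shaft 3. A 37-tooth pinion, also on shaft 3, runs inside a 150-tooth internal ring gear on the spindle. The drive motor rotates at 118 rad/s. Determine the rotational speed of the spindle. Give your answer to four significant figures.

7.423 rad/s

Belt: ratio = 380/106 = 3.5849, so shaft 2 turns at 118 / 3.5849 = 32.916 rad/s.
Gear mesh: ratio = 35/32 = 1.0938, so shaft 3 turns at 32.916 / 1.0938 = 30.094 rad/s.
Internal gear: ratio = 150/37 = 4.0541, so the spindle turns at 30.094 / 4.0541 = 7.4233 rad/s.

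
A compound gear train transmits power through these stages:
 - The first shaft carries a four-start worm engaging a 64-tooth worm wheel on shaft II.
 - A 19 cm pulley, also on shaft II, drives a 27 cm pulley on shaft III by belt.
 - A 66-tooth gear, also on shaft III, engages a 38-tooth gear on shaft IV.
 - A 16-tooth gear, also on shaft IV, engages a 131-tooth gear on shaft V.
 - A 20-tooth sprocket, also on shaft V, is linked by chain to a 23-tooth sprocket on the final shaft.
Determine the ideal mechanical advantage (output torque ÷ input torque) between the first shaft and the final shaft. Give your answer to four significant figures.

123.3

Each stage contributes driven/driver: worm 64/4 = 16, belt 27/19 = 1.4211, gear mesh 38/66 = 0.57576, gear mesh 131/16 = 8.1875, chain 23/20 = 1.15.
Overall: 16 × 1.4211 × 0.57576 × 8.1875 × 1.15 = 123.26.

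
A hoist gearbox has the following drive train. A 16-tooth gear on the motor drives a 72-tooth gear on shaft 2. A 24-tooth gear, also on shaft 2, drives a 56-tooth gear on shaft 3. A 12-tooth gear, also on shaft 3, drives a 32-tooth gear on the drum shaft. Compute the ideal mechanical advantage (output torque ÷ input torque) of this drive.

Each stage contributes driven/driver: gear mesh 72/16 = 4.5, gear mesh 56/24 = 2.3333, gear mesh 32/12 = 2.6667.
Overall: 4.5 × 2.3333 × 2.6667 = 28.

28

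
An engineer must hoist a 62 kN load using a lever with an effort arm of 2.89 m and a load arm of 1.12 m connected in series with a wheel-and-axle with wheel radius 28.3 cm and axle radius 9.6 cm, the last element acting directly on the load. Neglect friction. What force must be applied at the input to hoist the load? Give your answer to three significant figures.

8.15 kN

Lever MA = effort arm / load arm = 2.89/1.12 = 2.5804.
Wheel-and-axle MA = R/r = 28.3/9.6 = 2.9479.
Combined ideal MA = 2.5804 × 2.9479 = 7.6067.
Effort = load / MA = 62 / 7.6067 = 8.1507 kN.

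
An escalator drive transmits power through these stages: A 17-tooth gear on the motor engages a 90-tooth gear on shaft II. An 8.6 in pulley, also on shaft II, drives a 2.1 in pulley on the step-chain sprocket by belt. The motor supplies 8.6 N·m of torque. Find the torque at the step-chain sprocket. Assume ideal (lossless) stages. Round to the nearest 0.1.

Gear mesh: ratio = 90/17 = 5.2941; torque at shaft II = 8.6 × 5.2941 = 45.529 N·m.
Belt: ratio = 2.1/8.6 = 0.24419; torque at the step-chain sprocket = 45.529 × 0.24419 = 11.118 N·m.

11.1 N·m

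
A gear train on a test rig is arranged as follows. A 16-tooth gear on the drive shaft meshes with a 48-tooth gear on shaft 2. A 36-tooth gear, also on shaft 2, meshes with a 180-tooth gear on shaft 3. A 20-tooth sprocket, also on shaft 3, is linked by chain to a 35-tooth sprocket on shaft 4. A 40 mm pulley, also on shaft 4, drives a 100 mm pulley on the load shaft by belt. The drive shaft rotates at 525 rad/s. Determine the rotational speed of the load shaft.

8 rad/s

gear mesh 48/16 = 3 → 525/3 = 175 rad/s
gear mesh 180/36 = 5 → 175/5 = 35 rad/s
chain 35/20 = 1.75 → 35/1.75 = 20 rad/s
belt 100/40 = 2.5 → 20/2.5 = 8 rad/s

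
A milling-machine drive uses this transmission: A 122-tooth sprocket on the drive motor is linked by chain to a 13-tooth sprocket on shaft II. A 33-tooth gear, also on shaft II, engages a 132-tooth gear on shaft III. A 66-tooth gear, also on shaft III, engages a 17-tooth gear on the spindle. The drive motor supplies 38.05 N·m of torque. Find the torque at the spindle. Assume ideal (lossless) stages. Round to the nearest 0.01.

After the chain (13/122): 38.05 × 0.10656 = 4.0545 N·m
After the gear mesh (132/33): 4.0545 × 4 = 16.218 N·m
After the gear mesh (17/66): 16.218 × 0.25758 = 4.1774 N·m

4.18 N·m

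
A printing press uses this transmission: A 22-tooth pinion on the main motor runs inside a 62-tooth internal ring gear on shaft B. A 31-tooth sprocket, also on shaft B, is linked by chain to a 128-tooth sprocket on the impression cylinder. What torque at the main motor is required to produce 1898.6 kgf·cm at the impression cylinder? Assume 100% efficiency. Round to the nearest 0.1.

163.2 kgf·cm

Overall ratio R = 2.8182 × 4.129 = 11.636.
Input torque = output torque / R = 1898.6 / 11.636 = 163.16 kgf·cm.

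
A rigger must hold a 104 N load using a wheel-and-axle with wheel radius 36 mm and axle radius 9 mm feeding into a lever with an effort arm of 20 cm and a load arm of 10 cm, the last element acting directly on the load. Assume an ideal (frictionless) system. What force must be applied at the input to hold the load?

Wheel-and-axle MA = R/r = 36/9 = 4.
Lever MA = effort arm / load arm = 20/10 = 2.
Combined ideal MA = 4 × 2 = 8.
Effort = load / MA = 104 / 8 = 13 N.

13 N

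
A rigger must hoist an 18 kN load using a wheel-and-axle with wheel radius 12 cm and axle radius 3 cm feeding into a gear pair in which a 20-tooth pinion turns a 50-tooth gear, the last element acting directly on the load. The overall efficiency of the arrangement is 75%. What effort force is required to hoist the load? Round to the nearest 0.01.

Wheel-and-axle MA = R/r = 12/3 = 4.
Gear pair MA = 50/20 = 2.5.
Combined ideal MA = 4 × 2.5 = 10.
Actual MA = 10 × 0.75 = 7.5.
Effort = load / actual MA = 18 / 7.5 = 2.4 kN.

2.40 kN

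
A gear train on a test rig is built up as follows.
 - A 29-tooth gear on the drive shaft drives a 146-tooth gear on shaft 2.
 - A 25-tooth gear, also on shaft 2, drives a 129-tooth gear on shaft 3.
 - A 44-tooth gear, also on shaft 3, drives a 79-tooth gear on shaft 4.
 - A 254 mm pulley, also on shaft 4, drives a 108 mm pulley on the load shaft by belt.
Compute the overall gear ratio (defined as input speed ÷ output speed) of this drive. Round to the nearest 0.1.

19.8

Each stage contributes driven/driver: gear mesh 146/29 = 5.0345, gear mesh 129/25 = 5.16, gear mesh 79/44 = 1.7955, belt 108/254 = 0.4252.
Overall: 5.0345 × 5.16 × 1.7955 × 0.4252 = 19.832.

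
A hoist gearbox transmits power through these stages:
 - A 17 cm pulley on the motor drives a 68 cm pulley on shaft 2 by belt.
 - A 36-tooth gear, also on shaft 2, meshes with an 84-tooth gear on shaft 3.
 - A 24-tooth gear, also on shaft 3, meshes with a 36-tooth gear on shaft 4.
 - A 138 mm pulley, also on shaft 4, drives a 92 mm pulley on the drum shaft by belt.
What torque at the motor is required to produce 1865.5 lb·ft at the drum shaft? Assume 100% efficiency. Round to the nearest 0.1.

Overall ratio R = 4 × 2.3333 × 1.5 × 0.66667 = 9.3333.
Input torque = output torque / R = 1865.5 / 9.3333 = 199.88 lb·ft.

199.9 lb·ft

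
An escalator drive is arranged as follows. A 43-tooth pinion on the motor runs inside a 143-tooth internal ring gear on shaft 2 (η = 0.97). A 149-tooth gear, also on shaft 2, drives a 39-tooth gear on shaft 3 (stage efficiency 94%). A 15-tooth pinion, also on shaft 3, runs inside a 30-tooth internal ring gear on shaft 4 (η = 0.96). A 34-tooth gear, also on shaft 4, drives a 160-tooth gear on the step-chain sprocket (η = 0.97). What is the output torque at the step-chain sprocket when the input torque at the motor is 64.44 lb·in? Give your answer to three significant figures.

448 lb·in

Internal gear: ratio = 143/43 = 3.3256; torque at shaft 2 = 64.44 × 3.3256 × 0.97 = 207.87 lb·in.
Gear mesh: ratio = 39/149 = 0.26174; torque at shaft 3 = 207.87 × 0.26174 × 0.94 = 51.145 lb·in.
Internal gear: ratio = 30/15 = 2; torque at shaft 4 = 51.145 × 2 × 0.96 = 98.198 lb·in.
Gear mesh: ratio = 160/34 = 4.7059; torque at the step-chain sprocket = 98.198 × 4.7059 × 0.97 = 448.24 lb·in.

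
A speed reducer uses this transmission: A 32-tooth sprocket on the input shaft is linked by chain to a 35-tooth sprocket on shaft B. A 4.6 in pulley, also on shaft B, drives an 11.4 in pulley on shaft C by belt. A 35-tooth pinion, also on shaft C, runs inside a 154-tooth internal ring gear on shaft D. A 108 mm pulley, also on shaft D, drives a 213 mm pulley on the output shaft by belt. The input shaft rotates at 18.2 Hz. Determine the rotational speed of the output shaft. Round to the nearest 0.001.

0.774 Hz

the input shaft → shaft B (chain, 35/32): 18.2 ÷ 1.0938 = 16.64 Hz
shaft B → shaft C (belt, 11.4/4.6): 16.64 ÷ 2.4783 = 6.7144 Hz
shaft C → shaft D (internal gear, 154/35): 6.7144 ÷ 4.4 = 1.526 Hz
shaft D → the output shaft (belt, 213/108): 1.526 ÷ 1.9722 = 0.77374 Hz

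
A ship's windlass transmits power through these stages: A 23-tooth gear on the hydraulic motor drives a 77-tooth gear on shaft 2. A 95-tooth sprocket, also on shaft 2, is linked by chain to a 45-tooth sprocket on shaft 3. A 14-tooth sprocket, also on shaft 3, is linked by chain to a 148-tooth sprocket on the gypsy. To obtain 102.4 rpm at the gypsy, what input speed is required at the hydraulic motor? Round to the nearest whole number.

1717 rpm

Overall ratio R = 3.3478 × 0.47368 × 10.571 = 16.764.
Required input speed = output speed × R = 102.4 × 16.764 = 1716.7 rpm.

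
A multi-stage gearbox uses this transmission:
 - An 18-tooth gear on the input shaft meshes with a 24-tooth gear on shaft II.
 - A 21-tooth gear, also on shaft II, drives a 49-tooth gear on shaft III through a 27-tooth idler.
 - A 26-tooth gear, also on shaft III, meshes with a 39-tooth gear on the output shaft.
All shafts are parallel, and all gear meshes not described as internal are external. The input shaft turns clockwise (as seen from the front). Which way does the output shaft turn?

clockwise

the input shaft → shaft II: external mesh, 1 reversal → CCW.
shaft II → shaft III: driver → idler → driven is 2 external meshes, 2 reversals → CCW.
shaft III → the output shaft: external mesh, 1 reversal → CW.
4 reversals in total — an even number — so the output shaft turns the same way as the input shaft.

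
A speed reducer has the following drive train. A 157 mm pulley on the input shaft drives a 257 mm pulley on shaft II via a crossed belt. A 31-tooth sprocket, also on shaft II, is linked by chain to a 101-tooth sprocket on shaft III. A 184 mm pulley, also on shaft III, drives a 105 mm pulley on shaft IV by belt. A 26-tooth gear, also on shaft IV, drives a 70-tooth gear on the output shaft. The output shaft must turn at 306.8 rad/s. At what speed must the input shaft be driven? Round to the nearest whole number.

2514 rad/s

Overall ratio R = 1.6369 × 3.2581 × 0.57065 × 2.6923 = 8.1939.
Required input speed = output speed × R = 306.8 × 8.1939 = 2513.9 rad/s.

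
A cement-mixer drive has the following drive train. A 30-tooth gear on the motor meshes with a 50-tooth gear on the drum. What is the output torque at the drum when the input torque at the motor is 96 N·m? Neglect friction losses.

gear mesh 50/30 = 1.6667 → τ = 96·1.6667 = 160 N·m

160 N·m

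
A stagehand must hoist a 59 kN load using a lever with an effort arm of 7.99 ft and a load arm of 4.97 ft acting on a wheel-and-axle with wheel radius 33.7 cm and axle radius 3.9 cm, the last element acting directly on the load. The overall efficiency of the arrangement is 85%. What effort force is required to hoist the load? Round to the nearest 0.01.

Lever MA = effort arm / load arm = 7.99/4.97 = 1.6076.
Wheel-and-axle MA = R/r = 33.7/3.9 = 8.641.
Combined ideal MA = 1.6076 × 8.641 = 13.892.
Actual MA = 13.892 × 0.85 = 11.808.
Effort = load / actual MA = 59 / 11.808 = 4.9966 kN.

5.00 kN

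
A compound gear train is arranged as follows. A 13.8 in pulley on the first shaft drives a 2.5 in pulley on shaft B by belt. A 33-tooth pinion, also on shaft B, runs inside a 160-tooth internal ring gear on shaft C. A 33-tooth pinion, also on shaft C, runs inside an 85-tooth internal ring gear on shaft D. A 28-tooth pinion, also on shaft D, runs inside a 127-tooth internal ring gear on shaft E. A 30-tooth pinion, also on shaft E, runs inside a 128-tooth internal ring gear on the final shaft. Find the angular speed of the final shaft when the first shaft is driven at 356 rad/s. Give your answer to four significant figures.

Belt: ratio = 2.5/13.8 = 0.18116, so shaft B turns at 356 / 0.18116 = 1965.1 rad/s.
Internal gear: ratio = 160/33 = 4.8485, so shaft C turns at 1965.1 / 4.8485 = 405.31 rad/s.
Internal gear: ratio = 85/33 = 2.5758, so shaft D turns at 405.31 / 2.5758 = 157.35 rad/s.
Internal gear: ratio = 127/28 = 4.5357, so shaft E turns at 157.35 / 4.5357 = 34.692 rad/s.
Internal gear: ratio = 128/30 = 4.2667, so the final shaft turns at 34.692 / 4.2667 = 8.131 rad/s.

8.131 rad/s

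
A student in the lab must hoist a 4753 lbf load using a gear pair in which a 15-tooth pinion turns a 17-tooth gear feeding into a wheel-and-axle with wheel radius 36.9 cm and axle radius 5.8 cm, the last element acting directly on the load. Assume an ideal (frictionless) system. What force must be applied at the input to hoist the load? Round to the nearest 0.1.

Gear pair MA = 17/15 = 1.1333.
Wheel-and-axle MA = R/r = 36.9/5.8 = 6.3621.
Combined ideal MA = 1.1333 × 6.3621 = 7.2103.
Effort = load / MA = 4753 / 7.2103 = 659.19 lbf.

659.2 lbf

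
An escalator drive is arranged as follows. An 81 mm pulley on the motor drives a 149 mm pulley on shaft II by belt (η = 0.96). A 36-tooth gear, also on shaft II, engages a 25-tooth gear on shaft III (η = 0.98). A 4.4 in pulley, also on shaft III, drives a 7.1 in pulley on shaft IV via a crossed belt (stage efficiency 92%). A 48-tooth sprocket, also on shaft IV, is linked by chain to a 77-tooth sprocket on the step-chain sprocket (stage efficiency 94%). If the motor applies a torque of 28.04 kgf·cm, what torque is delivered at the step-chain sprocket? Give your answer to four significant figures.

belt 149/81 = 1.8395 → τ = 28.04·1.8395·0.96 = 49.517 kgf·cm
gear mesh 25/36 = 0.69444 → τ = 49.517·0.69444·0.98 = 33.699 kgf·cm
belt 7.1/4.4 = 1.6136 → τ = 33.699·1.6136·0.92 = 50.027 kgf·cm
chain 77/48 = 1.6042 → τ = 50.027·1.6042·0.94 = 75.437 kgf·cm

75.44 kgf·cm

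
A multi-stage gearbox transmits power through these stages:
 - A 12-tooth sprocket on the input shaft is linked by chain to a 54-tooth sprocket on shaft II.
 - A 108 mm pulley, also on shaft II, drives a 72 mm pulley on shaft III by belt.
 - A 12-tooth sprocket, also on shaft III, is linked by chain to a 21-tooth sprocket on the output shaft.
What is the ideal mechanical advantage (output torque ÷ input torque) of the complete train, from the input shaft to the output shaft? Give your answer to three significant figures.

Each stage contributes driven/driver: chain 54/12 = 4.5, belt 72/108 = 0.66667, chain 21/12 = 1.75.
Overall: 4.5 × 0.66667 × 1.75 = 5.25.

5.25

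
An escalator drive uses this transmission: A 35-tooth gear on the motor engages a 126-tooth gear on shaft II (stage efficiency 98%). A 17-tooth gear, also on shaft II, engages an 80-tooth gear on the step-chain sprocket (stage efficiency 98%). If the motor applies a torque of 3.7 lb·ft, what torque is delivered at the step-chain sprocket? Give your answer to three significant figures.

gear mesh 126/35 = 3.6 → τ = 3.7·3.6·0.98 = 13.054 lb·ft
gear mesh 80/17 = 4.7059 → τ = 13.054·4.7059·0.98 = 60.2 lb·ft

60.2 lb·ft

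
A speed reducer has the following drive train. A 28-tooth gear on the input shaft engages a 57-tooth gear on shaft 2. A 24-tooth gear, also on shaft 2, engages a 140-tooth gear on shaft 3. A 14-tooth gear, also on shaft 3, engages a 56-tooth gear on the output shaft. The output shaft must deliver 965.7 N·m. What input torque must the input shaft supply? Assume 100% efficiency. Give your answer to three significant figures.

20.3 N·m

Overall ratio R = 2.0357 × 5.8333 × 4 = 47.5.
Input torque = output torque / R = 965.7 / 47.5 = 20.331 N·m.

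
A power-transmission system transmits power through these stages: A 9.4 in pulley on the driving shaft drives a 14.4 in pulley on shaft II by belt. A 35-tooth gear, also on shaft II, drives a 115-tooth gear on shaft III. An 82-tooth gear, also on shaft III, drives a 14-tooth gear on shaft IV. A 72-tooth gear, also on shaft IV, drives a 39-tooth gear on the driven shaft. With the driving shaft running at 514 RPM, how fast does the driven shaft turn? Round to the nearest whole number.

Belt: ratio = 14.4/9.4 = 1.5319, so shaft II turns at 514 / 1.5319 = 335.53 RPM.
Gear mesh: ratio = 115/35 = 3.2857, so shaft III turns at 335.53 / 3.2857 = 102.12 RPM.
Gear mesh: ratio = 14/82 = 0.17073, so shaft IV turns at 102.12 / 0.17073 = 598.11 RPM.
Gear mesh: ratio = 39/72 = 0.54167, so the driven shaft turns at 598.11 / 0.54167 = 1104.2 RPM.

1104 RPM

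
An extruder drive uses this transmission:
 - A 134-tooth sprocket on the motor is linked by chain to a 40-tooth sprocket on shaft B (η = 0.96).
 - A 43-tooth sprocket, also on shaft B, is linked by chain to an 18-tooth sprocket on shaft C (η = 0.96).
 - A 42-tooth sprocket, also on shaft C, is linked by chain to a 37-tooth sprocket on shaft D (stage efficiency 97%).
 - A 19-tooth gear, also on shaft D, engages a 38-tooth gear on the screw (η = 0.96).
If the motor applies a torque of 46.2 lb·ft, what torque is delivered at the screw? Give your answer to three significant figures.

chain 40/134 = 0.29851 → τ = 46.2·0.29851·0.96 = 13.239 lb·ft
chain 18/43 = 0.4186 → τ = 13.239·0.4186·0.96 = 5.3204 lb·ft
chain 37/42 = 0.88095 → τ = 5.3204·0.88095·0.97 = 4.5464 lb·ft
gear mesh 38/19 = 2 → τ = 4.5464·2·0.96 = 8.7291 lb·ft

8.73 lb·ft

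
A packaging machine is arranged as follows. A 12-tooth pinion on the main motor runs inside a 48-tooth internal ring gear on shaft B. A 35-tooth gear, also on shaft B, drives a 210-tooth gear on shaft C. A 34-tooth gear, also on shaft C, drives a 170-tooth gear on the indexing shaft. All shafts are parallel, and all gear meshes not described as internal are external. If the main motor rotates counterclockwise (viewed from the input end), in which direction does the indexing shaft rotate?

counterclockwise

the main motor → shaft B: internal mesh, same direction → CCW.
shaft B → shaft C: external mesh, 1 reversal → CW.
shaft C → the indexing shaft: external mesh, 1 reversal → CCW.
2 reversals in total — an even number — so the indexing shaft turns the same way as the main motor.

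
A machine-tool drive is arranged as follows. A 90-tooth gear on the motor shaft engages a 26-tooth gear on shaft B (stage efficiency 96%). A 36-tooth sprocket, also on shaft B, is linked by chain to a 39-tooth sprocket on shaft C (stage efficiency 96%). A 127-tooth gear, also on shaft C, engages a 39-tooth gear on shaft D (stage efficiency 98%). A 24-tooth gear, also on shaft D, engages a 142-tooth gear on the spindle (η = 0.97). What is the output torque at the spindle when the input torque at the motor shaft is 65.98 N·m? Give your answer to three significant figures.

32.9 N·m

After the gear mesh (26/90): 65.98 × 0.28889 × 0.96 = 18.298 N·m
After the chain (39/36): 18.298 × 1.0833 × 0.96 = 19.03 N·m
After the gear mesh (39/127): 19.03 × 0.30709 × 0.98 = 5.7271 N·m
After the gear mesh (142/24): 5.7271 × 5.9167 × 0.97 = 32.869 N·m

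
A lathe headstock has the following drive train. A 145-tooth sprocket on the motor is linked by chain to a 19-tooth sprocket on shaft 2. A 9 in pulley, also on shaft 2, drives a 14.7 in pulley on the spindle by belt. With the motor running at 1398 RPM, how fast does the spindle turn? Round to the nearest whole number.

the motor → shaft 2 (chain, 19/145): 1398 ÷ 0.13103 = 10669 RPM
shaft 2 → the spindle (belt, 14.7/9): 10669 ÷ 1.6333 = 6532 RPM

6532 RPM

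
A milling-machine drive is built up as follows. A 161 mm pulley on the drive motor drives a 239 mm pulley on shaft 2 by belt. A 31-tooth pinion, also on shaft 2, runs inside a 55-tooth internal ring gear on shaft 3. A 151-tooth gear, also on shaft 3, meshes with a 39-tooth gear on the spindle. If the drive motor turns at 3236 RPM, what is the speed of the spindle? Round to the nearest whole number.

belt 239/161 = 1.4845 → 3236/1.4845 = 2179.9 RPM
internal gear 55/31 = 1.7742 → 2179.9/1.7742 = 1228.7 RPM
gear mesh 39/151 = 0.25828 → 1228.7/0.25828 = 4757.2 RPM

4757 RPM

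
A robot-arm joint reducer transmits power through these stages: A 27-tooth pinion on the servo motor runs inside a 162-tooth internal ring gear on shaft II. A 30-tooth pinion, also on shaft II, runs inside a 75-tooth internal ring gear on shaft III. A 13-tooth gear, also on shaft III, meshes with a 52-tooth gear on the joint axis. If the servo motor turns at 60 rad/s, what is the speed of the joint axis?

internal gear 162/27 = 6 → 60/6 = 10 rad/s
internal gear 75/30 = 2.5 → 10/2.5 = 4 rad/s
gear mesh 52/13 = 4 → 4/4 = 1 rad/s

1 rad/s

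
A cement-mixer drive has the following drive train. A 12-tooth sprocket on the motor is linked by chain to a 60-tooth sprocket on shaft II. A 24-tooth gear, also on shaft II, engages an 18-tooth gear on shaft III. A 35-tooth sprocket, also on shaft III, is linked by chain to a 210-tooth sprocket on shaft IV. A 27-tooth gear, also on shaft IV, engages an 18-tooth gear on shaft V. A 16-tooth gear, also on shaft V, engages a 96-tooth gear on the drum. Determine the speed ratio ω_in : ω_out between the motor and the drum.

Each stage contributes driven/driver: chain 60/12 = 5, gear mesh 18/24 = 0.75, chain 210/35 = 6, gear mesh 18/27 = 0.66667, gear mesh 96/16 = 6.
Overall: 5 × 0.75 × 6 × 0.66667 × 6 = 90.

90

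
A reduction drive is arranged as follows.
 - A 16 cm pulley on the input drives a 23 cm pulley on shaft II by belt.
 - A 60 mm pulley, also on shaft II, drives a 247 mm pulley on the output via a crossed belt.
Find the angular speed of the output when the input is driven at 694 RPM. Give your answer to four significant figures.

Belt: ratio = 23/16 = 1.4375, so shaft II turns at 694 / 1.4375 = 482.78 RPM.
Belt: ratio = 247/60 = 4.1167, so the output turns at 482.78 / 4.1167 = 117.28 RPM.

117.3 RPM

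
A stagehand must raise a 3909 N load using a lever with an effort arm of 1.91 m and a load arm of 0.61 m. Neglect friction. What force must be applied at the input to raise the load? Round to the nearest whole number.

Lever MA = effort arm / load arm = 1.91/0.61 = 3.1311.
Effort = load / MA = 3909 / 3.1311 = 1248.4 N.

1248 N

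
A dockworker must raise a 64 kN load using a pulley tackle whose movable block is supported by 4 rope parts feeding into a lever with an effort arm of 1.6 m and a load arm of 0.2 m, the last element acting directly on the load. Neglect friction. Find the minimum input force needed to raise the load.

Block-and-tackle MA = number of supporting rope parts = 4.
Lever MA = effort arm / load arm = 1.6/0.2 = 8.
Combined ideal MA = 4 × 8 = 32.
Effort = load / MA = 64 / 32 = 2 kN.

2 kN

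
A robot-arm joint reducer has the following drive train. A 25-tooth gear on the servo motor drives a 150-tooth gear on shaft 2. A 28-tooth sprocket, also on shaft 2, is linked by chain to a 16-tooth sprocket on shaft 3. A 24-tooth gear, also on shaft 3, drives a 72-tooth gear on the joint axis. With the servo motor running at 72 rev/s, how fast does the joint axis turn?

the servo motor → shaft 2 (gear mesh, 150/25): 72 ÷ 6 = 12 rev/s
shaft 2 → shaft 3 (chain, 16/28): 12 ÷ 0.57143 = 21 rev/s
shaft 3 → the joint axis (gear mesh, 72/24): 21 ÷ 3 = 7 rev/s

7 rev/s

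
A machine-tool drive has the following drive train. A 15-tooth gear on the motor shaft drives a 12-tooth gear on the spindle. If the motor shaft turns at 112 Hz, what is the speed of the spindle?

140 Hz

gear mesh 12/15 = 0.8 → 112/0.8 = 140 Hz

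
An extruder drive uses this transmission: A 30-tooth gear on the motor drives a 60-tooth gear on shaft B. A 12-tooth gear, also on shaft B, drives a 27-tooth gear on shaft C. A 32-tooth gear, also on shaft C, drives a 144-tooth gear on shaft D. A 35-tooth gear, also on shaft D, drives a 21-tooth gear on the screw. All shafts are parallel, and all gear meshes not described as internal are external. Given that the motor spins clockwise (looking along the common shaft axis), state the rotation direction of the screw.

clockwise

the motor → shaft B: external mesh, 1 reversal → CCW.
shaft B → shaft C: external mesh, 1 reversal → CW.
shaft C → shaft D: external mesh, 1 reversal → CCW.
shaft D → the screw: external mesh, 1 reversal → CW.
4 reversals in total — an even number — so the screw turns the same way as the motor.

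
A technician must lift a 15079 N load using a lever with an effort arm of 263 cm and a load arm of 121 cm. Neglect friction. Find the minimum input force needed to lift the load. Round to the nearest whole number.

Lever MA = effort arm / load arm = 263/121 = 2.1736.
Effort = load / MA = 15079 / 2.1736 = 6937.5 N.

6937 N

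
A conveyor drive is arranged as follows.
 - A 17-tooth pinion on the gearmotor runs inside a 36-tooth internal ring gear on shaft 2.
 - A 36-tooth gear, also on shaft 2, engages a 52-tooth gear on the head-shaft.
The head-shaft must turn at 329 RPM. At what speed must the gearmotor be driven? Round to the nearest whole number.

1006 RPM

Overall ratio R = 2.1176 × 1.4444 = 3.0588.
Required input speed = output speed × R = 329 × 3.0588 = 1006.4 RPM.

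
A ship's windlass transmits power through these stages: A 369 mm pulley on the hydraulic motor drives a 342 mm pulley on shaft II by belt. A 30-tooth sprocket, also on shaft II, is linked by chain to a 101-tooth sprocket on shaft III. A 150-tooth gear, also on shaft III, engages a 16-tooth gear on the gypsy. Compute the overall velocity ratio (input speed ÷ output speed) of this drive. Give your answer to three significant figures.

0.333

Each stage contributes driven/driver: belt 342/369 = 0.92683, chain 101/30 = 3.3667, gear mesh 16/150 = 0.10667.
Overall: 0.92683 × 3.3667 × 0.10667 = 0.33283.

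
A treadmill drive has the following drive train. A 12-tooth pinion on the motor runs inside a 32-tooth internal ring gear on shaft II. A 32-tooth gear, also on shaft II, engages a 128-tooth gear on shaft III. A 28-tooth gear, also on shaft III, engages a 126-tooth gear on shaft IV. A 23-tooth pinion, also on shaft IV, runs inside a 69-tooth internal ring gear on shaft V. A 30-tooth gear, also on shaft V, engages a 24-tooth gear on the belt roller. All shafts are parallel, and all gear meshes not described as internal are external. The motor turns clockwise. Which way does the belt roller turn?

counterclockwise

the motor → shaft II: internal mesh, same direction → CW.
shaft II → shaft III: external mesh, 1 reversal → CCW.
shaft III → shaft IV: external mesh, 1 reversal → CW.
shaft IV → shaft V: internal mesh, same direction → CW.
shaft V → the belt roller: external mesh, 1 reversal → CCW.
3 reversals in total — an odd number — so the belt roller turns opposite to the motor.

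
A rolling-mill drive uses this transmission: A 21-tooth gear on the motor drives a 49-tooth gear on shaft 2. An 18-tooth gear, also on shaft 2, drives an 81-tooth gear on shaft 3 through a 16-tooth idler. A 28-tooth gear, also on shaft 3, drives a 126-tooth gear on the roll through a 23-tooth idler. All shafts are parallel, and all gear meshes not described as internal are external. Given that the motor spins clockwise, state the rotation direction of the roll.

the motor → shaft 2: external mesh, 1 reversal → CCW.
shaft 2 → shaft 3: driver → idler → driven is 2 external meshes, 2 reversals → CCW.
shaft 3 → the roll: driver → idler → driven is 2 external meshes, 2 reversals → CCW.
5 reversals in total — an odd number — so the roll turns opposite to the motor.

counterclockwise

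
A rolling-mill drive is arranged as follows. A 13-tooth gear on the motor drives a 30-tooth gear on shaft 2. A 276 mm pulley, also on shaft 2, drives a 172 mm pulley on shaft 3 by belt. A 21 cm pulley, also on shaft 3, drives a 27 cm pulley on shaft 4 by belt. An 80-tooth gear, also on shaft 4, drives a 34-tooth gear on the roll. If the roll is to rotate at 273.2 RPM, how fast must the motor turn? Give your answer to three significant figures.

Overall ratio R = 2.3077 × 0.62319 × 1.2857 × 0.425 = 0.78583.
Required input speed = output speed × R = 273.2 × 0.78583 = 214.69 RPM.

215 RPM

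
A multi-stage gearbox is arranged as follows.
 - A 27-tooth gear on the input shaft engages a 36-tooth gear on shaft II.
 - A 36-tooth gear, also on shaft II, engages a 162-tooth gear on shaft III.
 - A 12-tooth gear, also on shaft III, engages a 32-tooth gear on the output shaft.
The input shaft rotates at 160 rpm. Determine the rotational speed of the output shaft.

10 rpm

Gear mesh: ratio = 36/27 = 1.3333, so shaft II turns at 160 / 1.3333 = 120 rpm.
Gear mesh: ratio = 162/36 = 4.5, so shaft III turns at 120 / 4.5 = 26.667 rpm.
Gear mesh: ratio = 32/12 = 2.6667, so the output shaft turns at 26.667 / 2.6667 = 10 rpm.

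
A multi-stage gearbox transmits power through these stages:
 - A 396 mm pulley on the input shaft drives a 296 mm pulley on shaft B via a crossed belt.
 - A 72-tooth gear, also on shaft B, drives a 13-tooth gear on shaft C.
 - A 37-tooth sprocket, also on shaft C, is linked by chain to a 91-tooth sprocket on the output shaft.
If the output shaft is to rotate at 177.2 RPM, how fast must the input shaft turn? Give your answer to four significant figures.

58.82 RPM

Overall ratio R = 0.74747 × 0.18056 × 2.4595 = 0.33193.
Required input speed = output speed × R = 177.2 × 0.33193 = 58.818 RPM.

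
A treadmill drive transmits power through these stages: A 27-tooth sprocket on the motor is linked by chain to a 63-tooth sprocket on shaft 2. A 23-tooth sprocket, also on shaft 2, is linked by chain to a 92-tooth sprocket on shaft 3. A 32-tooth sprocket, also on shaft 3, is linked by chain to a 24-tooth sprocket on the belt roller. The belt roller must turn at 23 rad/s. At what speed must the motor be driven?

Overall ratio R = 2.3333 × 4 × 0.75 = 7.
Required input speed = output speed × R = 23 × 7 = 161 rad/s.

161 rad/s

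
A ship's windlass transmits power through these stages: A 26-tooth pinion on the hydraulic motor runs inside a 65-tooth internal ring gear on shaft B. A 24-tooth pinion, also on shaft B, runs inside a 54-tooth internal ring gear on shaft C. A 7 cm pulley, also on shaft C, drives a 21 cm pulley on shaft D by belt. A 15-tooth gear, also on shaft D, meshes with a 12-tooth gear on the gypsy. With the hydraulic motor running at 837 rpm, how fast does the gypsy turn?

Internal gear: ratio = 65/26 = 2.5, so shaft B turns at 837 / 2.5 = 334.8 rpm.
Internal gear: ratio = 54/24 = 2.25, so shaft C turns at 334.8 / 2.25 = 148.8 rpm.
Belt: ratio = 21/7 = 3, so shaft D turns at 148.8 / 3 = 49.6 rpm.
Gear mesh: ratio = 12/15 = 0.8, so the gypsy turns at 49.6 / 0.8 = 62 rpm.

62 rpm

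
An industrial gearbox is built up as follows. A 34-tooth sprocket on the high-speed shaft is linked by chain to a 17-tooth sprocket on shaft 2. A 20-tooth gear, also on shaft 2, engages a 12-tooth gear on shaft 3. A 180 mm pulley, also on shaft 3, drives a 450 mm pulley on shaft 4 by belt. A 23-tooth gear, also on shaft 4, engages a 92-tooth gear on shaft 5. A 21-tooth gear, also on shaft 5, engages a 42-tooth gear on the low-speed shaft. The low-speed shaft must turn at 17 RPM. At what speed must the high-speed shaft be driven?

102 RPM

Overall ratio R = 0.5 × 0.6 × 2.5 × 4 × 2 = 6.
Required input speed = output speed × R = 17 × 6 = 102 RPM.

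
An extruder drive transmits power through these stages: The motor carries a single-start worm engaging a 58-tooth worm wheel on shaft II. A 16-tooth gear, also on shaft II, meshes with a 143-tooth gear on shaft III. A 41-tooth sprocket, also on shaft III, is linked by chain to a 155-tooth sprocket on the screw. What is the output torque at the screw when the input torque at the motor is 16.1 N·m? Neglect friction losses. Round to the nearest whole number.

After the worm (58/1): 16.1 × 58 = 933.8 N·m
After the gear mesh (143/16): 933.8 × 8.9375 = 8345.8 N·m
After the chain (155/41): 8345.8 × 3.7805 = 31551 N·m

31551 N·m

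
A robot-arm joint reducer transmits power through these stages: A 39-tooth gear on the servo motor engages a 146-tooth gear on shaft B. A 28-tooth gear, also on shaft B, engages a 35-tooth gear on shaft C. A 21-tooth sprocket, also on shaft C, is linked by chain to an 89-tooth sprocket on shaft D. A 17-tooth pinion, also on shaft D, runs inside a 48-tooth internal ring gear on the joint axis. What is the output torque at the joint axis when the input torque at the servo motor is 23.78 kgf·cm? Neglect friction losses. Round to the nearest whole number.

1332 kgf·cm

gear mesh 146/39 = 3.7436 → τ = 23.78·3.7436 = 89.023 kgf·cm
gear mesh 35/28 = 1.25 → τ = 89.023·1.25 = 111.28 kgf·cm
chain 89/21 = 4.2381 → τ = 111.28·4.2381 = 471.61 kgf·cm
internal gear 48/17 = 2.8235 → τ = 471.61·2.8235 = 1331.6 kgf·cm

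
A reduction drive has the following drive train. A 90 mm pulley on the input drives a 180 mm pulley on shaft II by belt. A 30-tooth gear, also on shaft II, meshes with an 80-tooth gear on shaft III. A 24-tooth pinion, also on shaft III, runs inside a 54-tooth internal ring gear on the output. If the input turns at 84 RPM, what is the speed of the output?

7 RPM

belt 180/90 = 2 → 84/2 = 42 RPM
gear mesh 80/30 = 2.6667 → 42/2.6667 = 15.75 RPM
internal gear 54/24 = 2.25 → 15.75/2.25 = 7 RPM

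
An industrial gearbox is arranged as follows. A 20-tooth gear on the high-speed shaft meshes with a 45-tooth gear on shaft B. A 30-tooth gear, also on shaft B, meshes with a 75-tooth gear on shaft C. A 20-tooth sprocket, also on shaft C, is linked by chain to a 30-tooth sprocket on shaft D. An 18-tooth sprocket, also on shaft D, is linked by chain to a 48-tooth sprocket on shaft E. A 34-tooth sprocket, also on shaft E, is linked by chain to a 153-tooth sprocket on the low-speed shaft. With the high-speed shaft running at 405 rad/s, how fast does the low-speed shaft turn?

4 rad/s

the high-speed shaft → shaft B (gear mesh, 45/20): 405 ÷ 2.25 = 180 rad/s
shaft B → shaft C (gear mesh, 75/30): 180 ÷ 2.5 = 72 rad/s
shaft C → shaft D (chain, 30/20): 72 ÷ 1.5 = 48 rad/s
shaft D → shaft E (chain, 48/18): 48 ÷ 2.6667 = 18 rad/s
shaft E → the low-speed shaft (chain, 153/34): 18 ÷ 4.5 = 4 rad/s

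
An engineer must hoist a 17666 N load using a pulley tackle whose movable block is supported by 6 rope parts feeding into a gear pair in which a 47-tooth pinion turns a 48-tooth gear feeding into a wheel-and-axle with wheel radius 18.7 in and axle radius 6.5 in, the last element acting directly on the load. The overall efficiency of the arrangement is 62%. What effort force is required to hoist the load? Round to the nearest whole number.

Block-and-tackle MA = number of supporting rope parts = 6.
Gear pair MA = 48/47 = 1.0213.
Wheel-and-axle MA = R/r = 18.7/6.5 = 2.8769.
Combined ideal MA = 6 × 1.0213 × 2.8769 = 17.629.
Actual MA = 17.629 × 0.62 = 10.93.
Effort = load / actual MA = 17666 / 10.93 = 1616.3 N.

1616 N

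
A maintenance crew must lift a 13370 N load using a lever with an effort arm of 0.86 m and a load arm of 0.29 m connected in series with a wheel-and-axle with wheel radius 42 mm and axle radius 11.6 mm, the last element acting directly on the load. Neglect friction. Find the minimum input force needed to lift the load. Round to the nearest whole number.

Lever MA = effort arm / load arm = 0.86/0.29 = 2.9655.
Wheel-and-axle MA = R/r = 42/11.6 = 3.6207.
Combined ideal MA = 2.9655 × 3.6207 = 10.737.
Effort = load / MA = 13370 / 10.737 = 1245.2 N.

1245 N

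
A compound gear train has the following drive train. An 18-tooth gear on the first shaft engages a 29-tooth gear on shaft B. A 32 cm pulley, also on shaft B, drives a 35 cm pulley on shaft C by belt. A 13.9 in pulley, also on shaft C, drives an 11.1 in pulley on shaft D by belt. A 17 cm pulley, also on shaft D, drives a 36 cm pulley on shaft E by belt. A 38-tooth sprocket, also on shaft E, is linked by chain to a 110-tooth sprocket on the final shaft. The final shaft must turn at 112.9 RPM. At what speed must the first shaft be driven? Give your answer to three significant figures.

974 RPM

Overall ratio R = 1.6111 × 1.0938 × 0.79856 × 2.1176 × 2.8947 = 8.6261.
Required input speed = output speed × R = 112.9 × 8.6261 = 973.89 RPM.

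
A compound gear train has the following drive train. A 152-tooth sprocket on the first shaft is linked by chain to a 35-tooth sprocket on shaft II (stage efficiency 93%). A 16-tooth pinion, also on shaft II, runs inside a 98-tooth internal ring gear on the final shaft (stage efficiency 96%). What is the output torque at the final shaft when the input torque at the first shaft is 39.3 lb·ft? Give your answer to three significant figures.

49.5 lb·ft

chain 35/152 = 0.23026 → τ = 39.3·0.23026·0.93 = 8.4159 lb·ft
internal gear 98/16 = 6.125 → τ = 8.4159·6.125·0.96 = 49.485 lb·ft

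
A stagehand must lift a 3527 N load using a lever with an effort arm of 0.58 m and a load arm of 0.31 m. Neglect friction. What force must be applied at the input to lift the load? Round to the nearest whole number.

1885 N

Lever MA = effort arm / load arm = 0.58/0.31 = 1.871.
Effort = load / MA = 3527 / 1.871 = 1885.1 N.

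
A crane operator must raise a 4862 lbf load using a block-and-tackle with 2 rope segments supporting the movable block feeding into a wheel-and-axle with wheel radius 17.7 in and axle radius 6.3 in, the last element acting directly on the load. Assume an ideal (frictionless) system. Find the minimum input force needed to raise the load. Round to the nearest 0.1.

Block-and-tackle MA = number of supporting rope parts = 2.
Wheel-and-axle MA = R/r = 17.7/6.3 = 2.8095.
Combined ideal MA = 2 × 2.8095 = 5.619.
Effort = load / MA = 4862 / 5.619 = 865.27 lbf.

865.3 lbf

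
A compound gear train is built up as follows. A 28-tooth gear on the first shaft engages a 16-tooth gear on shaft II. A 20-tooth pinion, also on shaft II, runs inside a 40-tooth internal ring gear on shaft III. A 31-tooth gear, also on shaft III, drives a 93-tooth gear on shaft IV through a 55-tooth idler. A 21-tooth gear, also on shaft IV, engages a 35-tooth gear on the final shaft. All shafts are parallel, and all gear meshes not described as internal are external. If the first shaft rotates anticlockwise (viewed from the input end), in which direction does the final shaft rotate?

anticlockwise

the first shaft → shaft II: external mesh, 1 reversal → CW.
shaft II → shaft III: internal mesh, same direction → CW.
shaft III → shaft IV: driver → idler → driven is 2 external meshes, 2 reversals → CW.
shaft IV → the final shaft: external mesh, 1 reversal → CCW.
4 reversals in total — an even number — so the final shaft turns the same way as the first shaft.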